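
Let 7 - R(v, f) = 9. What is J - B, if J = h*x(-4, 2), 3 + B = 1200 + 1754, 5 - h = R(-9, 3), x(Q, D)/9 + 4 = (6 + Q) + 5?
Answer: -2762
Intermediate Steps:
R(v, f) = -2 (R(v, f) = 7 - 1*9 = 7 - 9 = -2)
x(Q, D) = 63 + 9*Q (x(Q, D) = -36 + 9*((6 + Q) + 5) = -36 + 9*(11 + Q) = -36 + (99 + 9*Q) = 63 + 9*Q)
h = 7 (h = 5 - 1*(-2) = 5 + 2 = 7)
B = 2951 (B = -3 + (1200 + 1754) = -3 + 2954 = 2951)
J = 189 (J = 7*(63 + 9*(-4)) = 7*(63 - 36) = 7*27 = 189)
J - B = 189 - 1*2951 = 189 - 2951 = -2762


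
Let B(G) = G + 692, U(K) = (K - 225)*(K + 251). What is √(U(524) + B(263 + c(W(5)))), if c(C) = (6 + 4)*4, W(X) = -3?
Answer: 4*√14545 ≈ 482.41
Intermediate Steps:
U(K) = (-225 + K)*(251 + K)
c(C) = 40 (c(C) = 10*4 = 40)
B(G) = 692 + G
√(U(524) + B(263 + c(W(5)))) = √((-56475 + 524² + 26*524) + (692 + (263 + 40))) = √((-56475 + 274576 + 13624) + (692 + 303)) = √(231725 + 995) = √232720 = 4*√14545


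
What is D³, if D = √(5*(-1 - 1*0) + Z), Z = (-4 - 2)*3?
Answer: -23*I*√23 ≈ -110.3*I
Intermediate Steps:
Z = -18 (Z = -6*3 = -18)
D = I*√23 (D = √(5*(-1 - 1*0) - 18) = √(5*(-1 + 0) - 18) = √(5*(-1) - 18) = √(-5 - 18) = √(-23) = I*√23 ≈ 4.7958*I)
D³ = (I*√23)³ = -23*I*√23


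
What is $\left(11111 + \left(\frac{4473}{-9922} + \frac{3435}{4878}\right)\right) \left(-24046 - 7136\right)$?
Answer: $- \frac{465806490735874}{1344431} \approx -3.4647 \cdot 10^{8}$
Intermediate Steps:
$\left(11111 + \left(\frac{4473}{-9922} + \frac{3435}{4878}\right)\right) \left(-24046 - 7136\right) = \left(11111 + \left(4473 \left(- \frac{1}{9922}\right) + 3435 \cdot \frac{1}{4878}\right)\right) \left(-31182\right) = \left(11111 + \left(- \frac{4473}{9922} + \frac{1145}{1626}\right)\right) \left(-31182\right) = \left(11111 + \frac{1021898}{4033293}\right) \left(-31182\right) = \frac{44814940421}{4033293} \left(-31182\right) = - \frac{465806490735874}{1344431}$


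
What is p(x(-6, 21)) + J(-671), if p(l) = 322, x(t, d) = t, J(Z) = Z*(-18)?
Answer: 12400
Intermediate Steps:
J(Z) = -18*Z
p(x(-6, 21)) + J(-671) = 322 - 18*(-671) = 322 + 12078 = 12400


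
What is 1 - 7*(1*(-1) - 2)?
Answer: 22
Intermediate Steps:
1 - 7*(1*(-1) - 2) = 1 - 7*(-1 - 2) = 1 - 7*(-3) = 1 + 21 = 22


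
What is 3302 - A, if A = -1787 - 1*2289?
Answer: 7378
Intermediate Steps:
A = -4076 (A = -1787 - 2289 = -4076)
3302 - A = 3302 - 1*(-4076) = 3302 + 4076 = 7378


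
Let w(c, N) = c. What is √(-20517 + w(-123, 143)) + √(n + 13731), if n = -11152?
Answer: √2579 + 4*I*√1290 ≈ 50.784 + 143.67*I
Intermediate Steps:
√(-20517 + w(-123, 143)) + √(n + 13731) = √(-20517 - 123) + √(-11152 + 13731) = √(-20640) + √2579 = 4*I*√1290 + √2579 = √2579 + 4*I*√1290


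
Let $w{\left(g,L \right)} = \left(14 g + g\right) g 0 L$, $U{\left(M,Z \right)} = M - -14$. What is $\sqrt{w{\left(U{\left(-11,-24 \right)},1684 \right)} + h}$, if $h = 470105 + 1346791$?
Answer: $8 \sqrt{28389} \approx 1347.9$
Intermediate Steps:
$h = 1816896$
$U{\left(M,Z \right)} = 14 + M$ ($U{\left(M,Z \right)} = M + 14 = 14 + M$)
$w{\left(g,L \right)} = 0$ ($w{\left(g,L \right)} = 15 g g 0 = 15 g^{2} \cdot 0 = 0$)
$\sqrt{w{\left(U{\left(-11,-24 \right)},1684 \right)} + h} = \sqrt{0 + 1816896} = \sqrt{1816896} = 8 \sqrt{28389}$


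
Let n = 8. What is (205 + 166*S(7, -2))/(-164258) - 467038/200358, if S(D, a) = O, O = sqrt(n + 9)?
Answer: -38377900597/16455202182 - 83*sqrt(17)/82129 ≈ -2.3364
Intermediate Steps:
O = sqrt(17) (O = sqrt(8 + 9) = sqrt(17) ≈ 4.1231)
S(D, a) = sqrt(17)
(205 + 166*S(7, -2))/(-164258) - 467038/200358 = (205 + 166*sqrt(17))/(-164258) - 467038/200358 = (205 + 166*sqrt(17))*(-1/164258) - 467038*1/200358 = (-205/164258 - 83*sqrt(17)/82129) - 233519/100179 = -38377900597/16455202182 - 83*sqrt(17)/82129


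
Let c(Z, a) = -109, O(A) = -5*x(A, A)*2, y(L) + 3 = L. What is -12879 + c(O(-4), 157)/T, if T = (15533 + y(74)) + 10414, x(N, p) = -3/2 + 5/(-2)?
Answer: -335085931/26018 ≈ -12879.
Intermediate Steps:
y(L) = -3 + L
x(N, p) = -4 (x(N, p) = -3*1/2 + 5*(-1/2) = -3/2 - 5/2 = -4)
O(A) = 40 (O(A) = -5*(-4)*2 = 20*2 = 40)
T = 26018 (T = (15533 + (-3 + 74)) + 10414 = (15533 + 71) + 10414 = 15604 + 10414 = 26018)
-12879 + c(O(-4), 157)/T = -12879 - 109/26018 = -335085931/26018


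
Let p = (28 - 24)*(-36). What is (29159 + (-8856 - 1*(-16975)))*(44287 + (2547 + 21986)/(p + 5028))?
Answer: 1344010083333/814 ≈ 1.6511e+9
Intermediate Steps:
p = -144 (p = 4*(-36) = -144)
(29159 + (-8856 - 1*(-16975)))*(44287 + (2547 + 21986)/(p + 5028)) = (29159 + (-8856 - 1*(-16975)))*(44287 + (2547 + 21986)/(-144 + 5028)) = (29159 + (-8856 + 16975))*(44287 + 24533/4884) = (29159 + 8119)*(44287 + 24533*(1/4884)) = 37278*(44287 + 24533/4884) = 37278*(216322241/4884) = 1344010083333/814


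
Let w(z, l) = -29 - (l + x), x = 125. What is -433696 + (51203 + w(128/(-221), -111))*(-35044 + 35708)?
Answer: 33536544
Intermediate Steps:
w(z, l) = -154 - l (w(z, l) = -29 - (l + 125) = -29 - (125 + l) = -29 + (-125 - l) = -154 - l)
-433696 + (51203 + w(128/(-221), -111))*(-35044 + 35708) = -433696 + (51203 + (-154 - 1*(-111)))*(-35044 + 35708) = -433696 + (51203 + (-154 + 111))*664 = -433696 + (51203 - 43)*664 = -433696 + 51160*664 = -433696 + 33970240 = 33536544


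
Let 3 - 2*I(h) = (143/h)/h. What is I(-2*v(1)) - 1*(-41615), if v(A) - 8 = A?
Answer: 26967349/648 ≈ 41616.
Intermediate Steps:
v(A) = 8 + A
I(h) = 3/2 - 143/(2*h²) (I(h) = 3/2 - 143/h/(2*h) = 3/2 - 143/(2*h²))
I(-2*v(1)) - 1*(-41615) = (3/2 - 143*1/(4*(8 + 1)²)/2) - 1*(-41615) = (3/2 - 143/(2*(-2*9)²)) + 41615 = (3/2 - 143/2/(-18)²) + 41615 = (3/2 - 143/2*1/324) + 41615 = (3/2 - 143/648) + 41615 = 829/648 + 41615 = 26967349/648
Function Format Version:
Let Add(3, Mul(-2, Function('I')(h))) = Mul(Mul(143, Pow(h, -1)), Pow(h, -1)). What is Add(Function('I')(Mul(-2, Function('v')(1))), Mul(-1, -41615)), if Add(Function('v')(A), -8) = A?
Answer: Rational(26967349, 648) ≈ 41616.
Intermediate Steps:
Function('v')(A) = Add(8, A)
Function('I')(h) = Add(Rational(3, 2), Mul(Rational(-143, 2), Pow(h, -2))) (Function('I')(h) = Add(Rational(3, 2), Mul(Rational(-1, 2), Mul(Mul(143, Pow(h, -1)), Pow(h, -1)))) = Add(Rational(3, 2), Mul(Rational(-1, 2), Mul(143, Pow(h, -2)))) = Add(Rational(3, 2), Mul(Rational(-143, 2), Pow(h, -2))))
Add(Function('I')(Mul(-2, Function('v')(1))), Mul(-1, -41615)) = Add(Add(Rational(3, 2), Mul(Rational(-143, 2), Pow(Mul(-2, Add(8, 1)), -2))), Mul(-1, -41615)) = Add(Add(Rational(3, 2), Mul(Rational(-143, 2), Pow(Mul(-2, 9), -2))), 41615) = Add(Add(Rational(3, 2), Mul(Rational(-143, 2), Pow(-18, -2))), 41615) = Add(Add(Rational(3, 2), Mul(Rational(-143, 2), Rational(1, 324))), 41615) = Add(Add(Rational(3, 2), Rational(-143, 648)), 41615) = Add(Rational(829, 648), 41615) = Rational(26967349, 648)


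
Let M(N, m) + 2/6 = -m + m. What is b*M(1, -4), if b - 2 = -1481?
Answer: 493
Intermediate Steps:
b = -1479 (b = 2 - 1481 = -1479)
M(N, m) = -⅓ (M(N, m) = -⅓ + (-m + m) = -⅓ + 0 = -⅓)
b*M(1, -4) = -1479*(-⅓) = 493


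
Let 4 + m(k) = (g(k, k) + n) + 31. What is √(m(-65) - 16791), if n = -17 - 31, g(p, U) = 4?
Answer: 2*I*√4202 ≈ 129.65*I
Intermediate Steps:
n = -48
m(k) = -17 (m(k) = -4 + ((4 - 48) + 31) = -4 + (-44 + 31) = -4 - 13 = -17)
√(m(-65) - 16791) = √(-17 - 16791) = √(-16808) = 2*I*√4202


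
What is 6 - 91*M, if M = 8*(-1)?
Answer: 734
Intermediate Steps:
M = -8
6 - 91*M = 6 - 91*(-8) = 6 + 728 = 734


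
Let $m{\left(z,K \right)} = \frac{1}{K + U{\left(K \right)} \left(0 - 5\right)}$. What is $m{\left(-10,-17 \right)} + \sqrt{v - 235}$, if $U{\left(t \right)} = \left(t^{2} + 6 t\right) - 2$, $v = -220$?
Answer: $- \frac{1}{942} + i \sqrt{455} \approx -0.0010616 + 21.331 i$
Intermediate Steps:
$U{\left(t \right)} = -2 + t^{2} + 6 t$
$m{\left(z,K \right)} = \frac{1}{10 - 29 K - 5 K^{2}}$ ($m{\left(z,K \right)} = \frac{1}{K + \left(-2 + K^{2} + 6 K\right) \left(0 - 5\right)} = \frac{1}{K + \left(-2 + K^{2} + 6 K\right) \left(-5\right)} = \frac{1}{K - \left(-10 + 5 K^{2} + 30 K\right)} = \frac{1}{10 - 29 K - 5 K^{2}}$)
$m{\left(-10,-17 \right)} + \sqrt{v - 235} = \frac{1}{10 - -493 - 5 \left(-17\right)^{2}} + \sqrt{-220 - 235} = \frac{1}{10 + 493 - 1445} + \sqrt{-455} = \frac{1}{10 + 493 - 1445} + i \sqrt{455} = \frac{1}{-942} + i \sqrt{455} = - \frac{1}{942} + i \sqrt{455}$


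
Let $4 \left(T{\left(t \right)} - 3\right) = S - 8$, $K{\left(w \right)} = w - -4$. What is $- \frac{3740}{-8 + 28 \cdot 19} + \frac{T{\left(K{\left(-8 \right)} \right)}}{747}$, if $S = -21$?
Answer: $- \frac{2796007}{391428} \approx -7.1431$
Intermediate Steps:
$K{\left(w \right)} = 4 + w$ ($K{\left(w \right)} = w + 4 = 4 + w$)
$T{\left(t \right)} = - \frac{17}{4}$ ($T{\left(t \right)} = 3 + \frac{-21 - 8}{4} = 3 + \frac{1}{4} \left(-29\right) = 3 - \frac{29}{4} = - \frac{17}{4}$)
$- \frac{3740}{-8 + 28 \cdot 19} + \frac{T{\left(K{\left(-8 \right)} \right)}}{747} = - \frac{3740}{-8 + 28 \cdot 19} - \frac{17}{4 \cdot 747} = - \frac{3740}{-8 + 532} - \frac{17}{2988} = - \frac{3740}{524} - \frac{17}{2988} = \left(-3740\right) \frac{1}{524} - \frac{17}{2988} = - \frac{935}{131} - \frac{17}{2988} = - \frac{2796007}{391428}$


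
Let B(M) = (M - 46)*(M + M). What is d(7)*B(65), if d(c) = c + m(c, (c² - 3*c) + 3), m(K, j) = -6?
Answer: 2470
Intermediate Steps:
B(M) = 2*M*(-46 + M) (B(M) = (-46 + M)*(2*M) = 2*M*(-46 + M))
d(c) = -6 + c (d(c) = c - 6 = -6 + c)
d(7)*B(65) = (-6 + 7)*(2*65*(-46 + 65)) = 1*(2*65*19) = 1*2470 = 2470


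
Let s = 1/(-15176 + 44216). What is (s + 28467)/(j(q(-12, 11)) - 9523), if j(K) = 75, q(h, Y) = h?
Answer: -826681681/274369920 ≈ -3.0130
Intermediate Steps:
s = 1/29040 ≈ 3.4435e-5
(s + 28467)/(j(q(-12, 11)) - 9523) = (1/29040 + 28467)/(75 - 9523) = (826681681/29040)/(-9448) = (826681681/29040)*(-1/9448) = -826681681/274369920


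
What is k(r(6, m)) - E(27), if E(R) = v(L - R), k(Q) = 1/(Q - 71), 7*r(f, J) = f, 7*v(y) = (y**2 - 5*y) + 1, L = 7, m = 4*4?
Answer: -246040/3437 ≈ -71.586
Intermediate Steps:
m = 16
v(y) = 1/7 - 5*y/7 + y**2/7 (v(y) = ((y**2 - 5*y) + 1)/7 = (1 + y**2 - 5*y)/7 = 1/7 - 5*y/7 + y**2/7)
r(f, J) = f/7
k(Q) = 1/(-71 + Q)
E(R) = -34/7 + (7 - R)**2/7 + 5*R/7 (E(R) = 1/7 - 5*(7 - R)/7 + (7 - R)**2/7 = 1/7 + (-5 + 5*R/7) + (7 - R)**2/7 = -34/7 + (7 - R)**2/7 + 5*R/7)
k(r(6, m)) - E(27) = 1/(-71 + (1/7)*6) - (15/7 - 9/7*27 + (1/7)*27**2) = 1/(-71 + 6/7) - (15/7 - 243/7 + (1/7)*729) = 1/(-491/7) - (15/7 - 243/7 + 729/7) = -7/491 - 1*501/7 = -7/491 - 501/7 = -246040/3437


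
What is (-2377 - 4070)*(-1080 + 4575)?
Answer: -22532265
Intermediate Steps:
(-2377 - 4070)*(-1080 + 4575) = -6447*3495 = -22532265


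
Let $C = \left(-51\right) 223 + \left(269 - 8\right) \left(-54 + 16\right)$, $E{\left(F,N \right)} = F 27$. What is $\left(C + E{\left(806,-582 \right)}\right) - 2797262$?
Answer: $-2796791$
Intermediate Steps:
$E{\left(F,N \right)} = 27 F$
$C = -21291$ ($C = -11373 + 261 \left(-38\right) = -11373 - 9918 = -21291$)
$\left(C + E{\left(806,-582 \right)}\right) - 2797262 = \left(-21291 + 27 \cdot 806\right) - 2797262 = \left(-21291 + 21762\right) - 2797262 = 471 - 2797262 = -2796791$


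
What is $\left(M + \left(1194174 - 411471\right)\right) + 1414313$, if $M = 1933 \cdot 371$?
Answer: $2914159$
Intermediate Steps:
$M = 717143$
$\left(M + \left(1194174 - 411471\right)\right) + 1414313 = \left(717143 + \left(1194174 - 411471\right)\right) + 1414313 = \left(717143 + 782703\right) + 1414313 = 1499846 + 1414313 = 2914159$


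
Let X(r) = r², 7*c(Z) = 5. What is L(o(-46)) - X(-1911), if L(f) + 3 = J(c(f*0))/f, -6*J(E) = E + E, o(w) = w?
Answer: -3527758579/966 ≈ -3.6519e+6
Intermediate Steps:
c(Z) = 5/7 (c(Z) = (⅐)*5 = 5/7)
J(E) = -E/3 (J(E) = -(E + E)/6 = -E/3)
L(f) = -3 - 5/(21*f) (L(f) = -3 + (-⅓*5/7)/f = -3 - 5/(21*f))
L(o(-46)) - X(-1911) = (-3 - 5/21/(-46)) - 1*(-1911)² = (-3 - 5/21*(-1/46)) - 1*3651921 = (-3 + 5/966) - 3651921 = -2893/966 - 3651921 = -3527758579/966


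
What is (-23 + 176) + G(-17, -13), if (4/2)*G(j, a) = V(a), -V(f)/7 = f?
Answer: 397/2 ≈ 198.50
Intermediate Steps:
V(f) = -7*f
G(j, a) = -7*a/2 (G(j, a) = (-7*a)/2 = -7*a/2)
(-23 + 176) + G(-17, -13) = (-23 + 176) - 7/2*(-13) = 153 + 91/2 = 397/2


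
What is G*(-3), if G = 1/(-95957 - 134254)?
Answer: 1/76737 ≈ 1.3032e-5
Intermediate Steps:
G = -1/230211 (G = 1/(-230211) = -1/230211 ≈ -4.3438e-6)
G*(-3) = -1/230211*(-3) = 1/76737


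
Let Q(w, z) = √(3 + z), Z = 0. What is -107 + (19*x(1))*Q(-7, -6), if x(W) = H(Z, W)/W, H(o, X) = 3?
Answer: -107 + 57*I*√3 ≈ -107.0 + 98.727*I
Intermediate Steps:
x(W) = 3/W
-107 + (19*x(1))*Q(-7, -6) = -107 + (19*(3/1))*√(3 - 6) = -107 + (19*(3*1))*√(-3) = -107 + (19*3)*(I*√3) = -107 + 57*(I*√3) = -107 + 57*I*√3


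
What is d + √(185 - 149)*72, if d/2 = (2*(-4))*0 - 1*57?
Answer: 318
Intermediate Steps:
d = -114 (d = 2*((2*(-4))*0 - 1*57) = 2*(-8*0 - 57) = 2*(0 - 57) = 2*(-57) = -114)
d + √(185 - 149)*72 = -114 + √(185 - 149)*72 = -114 + √36*72 = -114 + 6*72 = -114 + 432 = 318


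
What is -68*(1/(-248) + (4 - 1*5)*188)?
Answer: 792625/62 ≈ 12784.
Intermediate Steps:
-68*(1/(-248) + (4 - 1*5)*188) = -68*(-1/248 + (4 - 5)*188) = -68*(-1/248 - 1*188) = -68*(-1/248 - 188) = -68*(-46625/248) = 792625/62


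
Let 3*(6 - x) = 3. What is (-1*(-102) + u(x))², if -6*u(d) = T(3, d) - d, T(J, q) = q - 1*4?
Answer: 94864/9 ≈ 10540.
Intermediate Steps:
T(J, q) = -4 + q (T(J, q) = q - 4 = -4 + q)
x = 5 (x = 6 - ⅓*3 = 6 - 1 = 5)
u(d) = ⅔ (u(d) = -((-4 + d) - d)/6 = -⅙*(-4) = ⅔)
(-1*(-102) + u(x))² = (-1*(-102) + ⅔)² = (102 + ⅔)² = (308/3)² = 94864/9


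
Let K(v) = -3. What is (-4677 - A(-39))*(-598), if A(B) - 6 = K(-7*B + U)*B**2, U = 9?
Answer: 71760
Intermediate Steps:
A(B) = 6 - 3*B**2
(-4677 - A(-39))*(-598) = (-4677 - (6 - 3*(-39)**2))*(-598) = (-4677 - (6 - 3*1521))*(-598) = (-4677 - (6 - 4563))*(-598) = (-4677 - 1*(-4557))*(-598) = (-4677 + 4557)*(-598) = -120*(-598) = 71760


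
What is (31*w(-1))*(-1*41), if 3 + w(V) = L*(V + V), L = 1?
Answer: 6355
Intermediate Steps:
w(V) = -3 + 2*V (w(V) = -3 + 1*(V + V) = -3 + 1*(2*V) = -3 + 2*V)
(31*w(-1))*(-1*41) = (31*(-3 + 2*(-1)))*(-1*41) = (31*(-3 - 2))*(-41) = (31*(-5))*(-41) = -155*(-41) = 6355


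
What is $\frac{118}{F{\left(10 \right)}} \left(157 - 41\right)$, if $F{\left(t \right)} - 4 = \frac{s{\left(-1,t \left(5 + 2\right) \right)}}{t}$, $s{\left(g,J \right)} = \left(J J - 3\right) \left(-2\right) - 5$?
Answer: $- \frac{136880}{9759} \approx -14.026$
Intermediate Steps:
$s{\left(g,J \right)} = 1 - 2 J^{2}$ ($s{\left(g,J \right)} = \left(J^{2} - 3\right) \left(-2\right) - 5 = \left(-3 + J^{2}\right) \left(-2\right) - 5 = \left(6 - 2 J^{2}\right) - 5 = 1 - 2 J^{2}$)
$F{\left(t \right)} = 4 + \frac{1 - 98 t^{2}}{t}$ ($F{\left(t \right)} = 4 + \frac{1 - 2 \left(t \left(5 + 2\right)\right)^{2}}{t} = 4 + \frac{1 - 2 \left(t 7\right)^{2}}{t} = 4 + \frac{1 - 2 \left(7 t\right)^{2}}{t} = 4 + \frac{1 - 2 \cdot 49 t^{2}}{t} = 4 + \frac{1 - 98 t^{2}}{t}$)
$\frac{118}{F{\left(10 \right)}} \left(157 - 41\right) = \frac{118}{4 + \frac{1}{10} - 980} \left(157 - 41\right) = \frac{118}{4 + \frac{1}{10} - 980} \cdot 116 = \frac{118}{- \frac{9759}{10}} \cdot 116 = 118 \left(- \frac{10}{9759}\right) 116 = \left(- \frac{1180}{9759}\right) 116 = - \frac{136880}{9759}$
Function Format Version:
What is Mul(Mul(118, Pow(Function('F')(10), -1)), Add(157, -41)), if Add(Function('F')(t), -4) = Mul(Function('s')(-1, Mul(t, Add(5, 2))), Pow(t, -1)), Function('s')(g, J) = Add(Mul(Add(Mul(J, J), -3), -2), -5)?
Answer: Rational(-136880, 9759) ≈ -14.026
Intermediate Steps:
Function('s')(g, J) = Add(1, Mul(-2, Pow(J, 2))) (Function('s')(g, J) = Add(Mul(Add(Pow(J, 2), -3), -2), -5) = Add(Mul(Add(-3, Pow(J, 2)), -2), -5) = Add(Add(6, Mul(-2, Pow(J, 2))), -5) = Add(1, Mul(-2, Pow(J, 2))))
Function('F')(t) = Add(4, Mul(Pow(t, -1), Add(1, Mul(-98, Pow(t, 2))))) (Function('F')(t) = Add(4, Mul(Add(1, Mul(-2, Pow(Mul(t, Add(5, 2)), 2))), Pow(t, -1))) = Add(4, Mul(Add(1, Mul(-2, Pow(Mul(t, 7), 2))), Pow(t, -1))) = Add(4, Mul(Add(1, Mul(-2, Pow(Mul(7, t), 2))), Pow(t, -1))) = Add(4, Mul(Add(1, Mul(-2, Mul(49, Pow(t, 2)))), Pow(t, -1))) = Add(4, Mul(Add(1, Mul(-98, Pow(t, 2))), Pow(t, -1))) = Add(4, Mul(Pow(t, -1), Add(1, Mul(-98, Pow(t, 2))))))
Mul(Mul(118, Pow(Function('F')(10), -1)), Add(157, -41)) = Mul(Mul(118, Pow(Add(4, Pow(10, -1), Mul(-98, 10)), -1)), Add(157, -41)) = Mul(Mul(118, Pow(Add(4, Rational(1, 10), -980), -1)), 116) = Mul(Mul(118, Pow(Rational(-9759, 10), -1)), 116) = Mul(Mul(118, Rational(-10, 9759)), 116) = Mul(Rational(-1180, 9759), 116) = Rational(-136880, 9759)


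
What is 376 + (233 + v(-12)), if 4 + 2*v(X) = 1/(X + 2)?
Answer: 12139/20 ≈ 606.95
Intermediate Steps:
v(X) = -2 + 1/(2*(2 + X)) (v(X) = -2 + 1/(2*(X + 2)) = -2 + 1/(2*(2 + X)))
376 + (233 + v(-12)) = 376 + (233 + (-7 - 4*(-12))/(2*(2 - 12))) = 376 + (233 + (1/2)*(-7 + 48)/(-10)) = 376 + (233 + (1/2)*(-1/10)*41) = 376 + (233 - 41/20) = 376 + 4619/20 = 12139/20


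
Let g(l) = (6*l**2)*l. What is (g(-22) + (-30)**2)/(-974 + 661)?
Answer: 62988/313 ≈ 201.24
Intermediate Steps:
g(l) = 6*l**3
(g(-22) + (-30)**2)/(-974 + 661) = (6*(-22)**3 + (-30)**2)/(-974 + 661) = (6*(-10648) + 900)/(-313) = (-63888 + 900)*(-1/313) = -62988*(-1/313) = 62988/313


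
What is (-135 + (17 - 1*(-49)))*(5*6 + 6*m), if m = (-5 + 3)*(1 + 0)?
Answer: -1242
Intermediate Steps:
m = -2 (m = -2*1 = -2)
(-135 + (17 - 1*(-49)))*(5*6 + 6*m) = (-135 + (17 - 1*(-49)))*(5*6 + 6*(-2)) = (-135 + (17 + 49))*(30 - 12) = (-135 + 66)*18 = -69*18 = -1242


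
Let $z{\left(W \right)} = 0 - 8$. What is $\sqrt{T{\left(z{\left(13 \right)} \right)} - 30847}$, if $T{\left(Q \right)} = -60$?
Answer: $i \sqrt{30907} \approx 175.8 i$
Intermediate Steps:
$z{\left(W \right)} = -8$ ($z{\left(W \right)} = 0 - 8 = -8$)
$\sqrt{T{\left(z{\left(13 \right)} \right)} - 30847} = \sqrt{-60 - 30847} = \sqrt{-30907} = i \sqrt{30907}$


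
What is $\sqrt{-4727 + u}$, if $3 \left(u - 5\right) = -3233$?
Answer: $\frac{i \sqrt{52197}}{3} \approx 76.156 i$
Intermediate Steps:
$u = - \frac{3218}{3}$ ($u = 5 + \frac{1}{3} \left(-3233\right) = 5 - \frac{3233}{3} = - \frac{3218}{3} \approx -1072.7$)
$\sqrt{-4727 + u} = \sqrt{-4727 - \frac{3218}{3}} = \sqrt{- \frac{17399}{3}} = \frac{i \sqrt{52197}}{3}$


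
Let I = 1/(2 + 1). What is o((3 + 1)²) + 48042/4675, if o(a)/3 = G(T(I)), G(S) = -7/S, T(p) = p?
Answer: -14499/275 ≈ -52.724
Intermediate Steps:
I = ⅓ (I = 1/3 = ⅓ ≈ 0.33333)
o(a) = -63 (o(a) = 3*(-7/⅓) = 3*(-7*3) = 3*(-21) = -63)
o((3 + 1)²) + 48042/4675 = -63 + 48042/4675 = -63 + 48042*(1/4675) = -63 + 2826/275 = -14499/275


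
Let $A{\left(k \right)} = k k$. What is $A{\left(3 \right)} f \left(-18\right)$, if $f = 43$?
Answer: $-6966$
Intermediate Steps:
$A{\left(k \right)} = k^{2}$
$A{\left(3 \right)} f \left(-18\right) = 3^{2} \cdot 43 \left(-18\right) = 9 \cdot 43 \left(-18\right) = 387 \left(-18\right) = -6966$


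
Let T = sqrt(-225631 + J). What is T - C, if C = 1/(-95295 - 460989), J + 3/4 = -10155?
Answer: 1/556284 + I*sqrt(943147)/2 ≈ 1.7976e-6 + 485.58*I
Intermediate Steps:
J = -40623/4 (J = -3/4 - 10155 = -40623/4 ≈ -10156.)
C = -1/556284 (C = 1/(-556284) = -1/556284 ≈ -1.7976e-6)
T = I*sqrt(943147)/2 (T = sqrt(-225631 - 40623/4) = sqrt(-943147/4) = I*sqrt(943147)/2 ≈ 485.58*I)
T - C = I*sqrt(943147)/2 - 1*(-1/556284) = I*sqrt(943147)/2 + 1/556284 = 1/556284 + I*sqrt(943147)/2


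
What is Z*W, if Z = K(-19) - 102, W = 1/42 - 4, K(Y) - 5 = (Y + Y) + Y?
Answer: 1837/3 ≈ 612.33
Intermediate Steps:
K(Y) = 5 + 3*Y (K(Y) = 5 + ((Y + Y) + Y) = 5 + (2*Y + Y) = 5 + 3*Y)
W = -167/42 (W = 1/42 - 4 = -167/42 ≈ -3.9762)
Z = -154 (Z = (5 + 3*(-19)) - 102 = (5 - 57) - 102 = -52 - 102 = -154)
Z*W = -154*(-167/42) = 1837/3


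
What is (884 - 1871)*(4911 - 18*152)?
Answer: -2146725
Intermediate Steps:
(884 - 1871)*(4911 - 18*152) = -987*(4911 - 2736) = -987*2175 = -2146725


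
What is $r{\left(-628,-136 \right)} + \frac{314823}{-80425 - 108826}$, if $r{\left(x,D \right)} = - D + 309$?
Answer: $\frac{83901872}{189251} \approx 443.34$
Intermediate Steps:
$r{\left(x,D \right)} = 309 - D$
$r{\left(-628,-136 \right)} + \frac{314823}{-80425 - 108826} = \left(309 - -136\right) + \frac{314823}{-80425 - 108826} = \left(309 + 136\right) + \frac{314823}{-189251} = 445 + 314823 \left(- \frac{1}{189251}\right) = 445 - \frac{314823}{189251} = \frac{83901872}{189251}$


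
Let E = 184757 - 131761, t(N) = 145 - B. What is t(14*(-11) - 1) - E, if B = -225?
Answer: -52626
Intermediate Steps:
t(N) = 370 (t(N) = 145 - 1*(-225) = 145 + 225 = 370)
E = 52996
t(14*(-11) - 1) - E = 370 - 1*52996 = 370 - 52996 = -52626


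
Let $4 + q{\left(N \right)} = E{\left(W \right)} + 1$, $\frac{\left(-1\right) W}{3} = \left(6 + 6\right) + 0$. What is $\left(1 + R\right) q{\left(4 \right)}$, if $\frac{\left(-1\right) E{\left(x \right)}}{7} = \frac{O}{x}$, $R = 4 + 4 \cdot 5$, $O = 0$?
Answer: $-75$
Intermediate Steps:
$W = -36$ ($W = - 3 \left(\left(6 + 6\right) + 0\right) = - 3 \left(12 + 0\right) = \left(-3\right) 12 = -36$)
$R = 24$ ($R = 4 + 20 = 24$)
$E{\left(x \right)} = 0$ ($E{\left(x \right)} = - 7 \frac{0}{x} = \left(-7\right) 0 = 0$)
$q{\left(N \right)} = -3$ ($q{\left(N \right)} = -4 + \left(0 + 1\right) = -4 + 1 = -3$)
$\left(1 + R\right) q{\left(4 \right)} = \left(1 + 24\right) \left(-3\right) = 25 \left(-3\right) = -75$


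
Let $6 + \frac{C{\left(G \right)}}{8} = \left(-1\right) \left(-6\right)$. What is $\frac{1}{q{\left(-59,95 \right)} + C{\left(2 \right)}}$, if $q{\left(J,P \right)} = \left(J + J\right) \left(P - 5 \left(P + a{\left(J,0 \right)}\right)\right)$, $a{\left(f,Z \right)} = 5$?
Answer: $\frac{1}{47790} \approx 2.0925 \cdot 10^{-5}$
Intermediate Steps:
$C{\left(G \right)} = 0$ ($C{\left(G \right)} = -48 + 8 \left(\left(-1\right) \left(-6\right)\right) = -48 + 8 \cdot 6 = -48 + 48 = 0$)
$q{\left(J,P \right)} = 2 J \left(-25 - 4 P\right)$ ($q{\left(J,P \right)} = \left(J + J\right) \left(P - 5 \left(P + 5\right)\right) = 2 J \left(P - 5 \left(5 + P\right)\right) = 2 J \left(P - \left(25 + 5 P\right)\right) = 2 J \left(-25 - 4 P\right)$)
$\frac{1}{q{\left(-59,95 \right)} + C{\left(2 \right)}} = \frac{1}{\left(-2\right) \left(-59\right) \left(25 + 4 \cdot 95\right) + 0} = \frac{1}{\left(-2\right) \left(-59\right) \left(25 + 380\right) + 0} = \frac{1}{\left(-2\right) \left(-59\right) 405 + 0} = \frac{1}{47790 + 0} = \frac{1}{47790}$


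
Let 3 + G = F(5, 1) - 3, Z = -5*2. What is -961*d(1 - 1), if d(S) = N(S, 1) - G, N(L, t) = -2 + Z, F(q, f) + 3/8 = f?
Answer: 50933/8 ≈ 6366.6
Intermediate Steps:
F(q, f) = -3/8 + f
Z = -10
N(L, t) = -12 (N(L, t) = -2 - 10 = -12)
G = -43/8 (G = -3 + ((-3/8 + 1) - 3) = -3 + (5/8 - 3) = -3 - 19/8 = -43/8 ≈ -5.3750)
d(S) = -53/8 (d(S) = -12 - 1*(-43/8) = -12 + 43/8 = -53/8)
-961*d(1 - 1) = -961*(-53/8) = 50933/8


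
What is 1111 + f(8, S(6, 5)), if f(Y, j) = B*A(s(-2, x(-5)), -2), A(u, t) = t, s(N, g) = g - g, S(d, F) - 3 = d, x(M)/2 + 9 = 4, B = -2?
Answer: 1115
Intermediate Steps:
x(M) = -10 (x(M) = -18 + 2*4 = -18 + 8 = -10)
S(d, F) = 3 + d
s(N, g) = 0
f(Y, j) = 4 (f(Y, j) = -2*(-2) = 4)
1111 + f(8, S(6, 5)) = 1111 + 4 = 1115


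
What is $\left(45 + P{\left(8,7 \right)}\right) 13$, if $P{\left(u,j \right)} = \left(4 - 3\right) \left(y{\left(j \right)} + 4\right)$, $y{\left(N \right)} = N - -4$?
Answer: $780$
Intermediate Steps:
$y{\left(N \right)} = 4 + N$ ($y{\left(N \right)} = N + 4 = 4 + N$)
$P{\left(u,j \right)} = 8 + j$ ($P{\left(u,j \right)} = \left(4 - 3\right) \left(\left(4 + j\right) + 4\right) = 1 \left(8 + j\right) = 8 + j$)
$\left(45 + P{\left(8,7 \right)}\right) 13 = \left(45 + \left(8 + 7\right)\right) 13 = \left(45 + 15\right) 13 = 60 \cdot 13 = 780$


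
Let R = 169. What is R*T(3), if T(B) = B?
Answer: 507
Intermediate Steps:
R*T(3) = 169*3 = 507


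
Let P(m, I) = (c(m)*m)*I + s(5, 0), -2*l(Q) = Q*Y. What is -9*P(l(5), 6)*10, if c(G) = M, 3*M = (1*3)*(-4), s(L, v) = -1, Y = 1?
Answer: -5310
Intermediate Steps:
l(Q) = -Q/2
M = -4 (M = ((1*3)*(-4))/3 = (3*(-4))/3 = (1/3)*(-12) = -4)
c(G) = -4
P(m, I) = -1 - 4*I*m (P(m, I) = (-4*m)*I - 1 = -4*I*m - 1 = -1 - 4*I*m)
-9*P(l(5), 6)*10 = -9*(-1 - 4*6*(-1/2*5))*10 = -9*(-1 - 4*6*(-5/2))*10 = -9*(-1 + 60)*10 = -9*59*10 = -531*10 = -5310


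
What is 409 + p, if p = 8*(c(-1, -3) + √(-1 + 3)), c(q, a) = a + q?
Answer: 377 + 8*√2 ≈ 388.31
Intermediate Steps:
p = -32 + 8*√2 (p = 8*((-3 - 1) + √(-1 + 3)) = 8*(-4 + √2) = -32 + 8*√2 ≈ -20.686)
409 + p = 409 + (-32 + 8*√2) = 377 + 8*√2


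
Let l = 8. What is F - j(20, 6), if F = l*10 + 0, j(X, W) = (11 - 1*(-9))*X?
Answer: -320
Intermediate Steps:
j(X, W) = 20*X (j(X, W) = (11 + 9)*X = 20*X)
F = 80 (F = 8*10 + 0 = 80 + 0 = 80)
F - j(20, 6) = 80 - 20*20 = 80 - 1*400 = 80 - 400 = -320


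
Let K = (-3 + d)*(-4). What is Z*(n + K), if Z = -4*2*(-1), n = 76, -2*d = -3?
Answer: 656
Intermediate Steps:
d = 3/2 (d = -½*(-3) = 3/2 ≈ 1.5000)
K = 6 (K = (-3 + 3/2)*(-4) = -3/2*(-4) = 6)
Z = 8 (Z = -8*(-1) = 8)
Z*(n + K) = 8*(76 + 6) = 8*82 = 656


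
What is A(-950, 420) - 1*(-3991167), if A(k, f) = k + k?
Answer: 3989267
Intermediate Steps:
A(k, f) = 2*k
A(-950, 420) - 1*(-3991167) = 2*(-950) - 1*(-3991167) = -1900 + 3991167 = 3989267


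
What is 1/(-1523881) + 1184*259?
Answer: 467307251935/1523881 ≈ 3.0666e+5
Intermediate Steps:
1/(-1523881) + 1184*259 = -1/1523881 + 306656 = 467307251935/1523881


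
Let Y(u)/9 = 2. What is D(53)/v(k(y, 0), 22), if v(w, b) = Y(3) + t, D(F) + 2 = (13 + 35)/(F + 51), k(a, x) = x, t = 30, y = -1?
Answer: -5/156 ≈ -0.032051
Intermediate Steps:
Y(u) = 18 (Y(u) = 9*2 = 18)
D(F) = -2 + 48/(51 + F) (D(F) = -2 + (13 + 35)/(F + 51) = -2 + 48/(51 + F))
v(w, b) = 48 (v(w, b) = 18 + 30 = 48)
D(53)/v(k(y, 0), 22) = (2*(-27 - 1*53)/(51 + 53))/48 = (2*(-27 - 53)/104)*(1/48) = (2*(1/104)*(-80))*(1/48) = -20/13*1/48 = -5/156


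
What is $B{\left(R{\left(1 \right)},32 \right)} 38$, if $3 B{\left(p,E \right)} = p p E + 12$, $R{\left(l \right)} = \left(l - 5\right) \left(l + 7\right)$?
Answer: $\frac{1245640}{3} \approx 4.1521 \cdot 10^{5}$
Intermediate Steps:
$R{\left(l \right)} = \left(-5 + l\right) \left(7 + l\right)$
$B{\left(p,E \right)} = 4 + \frac{E p^{2}}{3}$ ($B{\left(p,E \right)} = \frac{p p E + 12}{3} = \frac{p^{2} E + 12}{3} = \frac{E p^{2} + 12}{3} = \frac{12 + E p^{2}}{3} = 4 + \frac{E p^{2}}{3}$)
$B{\left(R{\left(1 \right)},32 \right)} 38 = \left(4 + \frac{1}{3} \cdot 32 \left(-35 + 1^{2} + 2 \cdot 1\right)^{2}\right) 38 = \left(4 + \frac{1}{3} \cdot 32 \left(-35 + 1 + 2\right)^{2}\right) 38 = \left(4 + \frac{1}{3} \cdot 32 \left(-32\right)^{2}\right) 38 = \left(4 + \frac{1}{3} \cdot 32 \cdot 1024\right) 38 = \left(4 + \frac{32768}{3}\right) 38 = \frac{32780}{3} \cdot 38 = \frac{1245640}{3}$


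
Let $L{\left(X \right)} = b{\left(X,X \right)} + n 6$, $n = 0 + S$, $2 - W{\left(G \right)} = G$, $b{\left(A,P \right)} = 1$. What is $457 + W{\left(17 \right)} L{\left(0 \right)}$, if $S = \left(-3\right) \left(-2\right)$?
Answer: $-98$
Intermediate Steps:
$S = 6$
$W{\left(G \right)} = 2 - G$
$n = 6$ ($n = 0 + 6 = 6$)
$L{\left(X \right)} = 37$ ($L{\left(X \right)} = 1 + 6 \cdot 6 = 1 + 36 = 37$)
$457 + W{\left(17 \right)} L{\left(0 \right)} = 457 + \left(2 - 17\right) 37 = 457 - 555 = -98$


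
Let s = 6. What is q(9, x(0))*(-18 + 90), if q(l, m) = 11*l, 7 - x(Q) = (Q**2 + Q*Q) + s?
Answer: 7128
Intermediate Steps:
x(Q) = 1 - 2*Q**2 (x(Q) = 7 - ((Q**2 + Q*Q) + 6) = 7 - ((Q**2 + Q**2) + 6) = 7 - (2*Q**2 + 6) = 7 - (6 + 2*Q**2) = 7 + (-6 - 2*Q**2) = 1 - 2*Q**2)
q(9, x(0))*(-18 + 90) = (11*9)*(-18 + 90) = 99*72 = 7128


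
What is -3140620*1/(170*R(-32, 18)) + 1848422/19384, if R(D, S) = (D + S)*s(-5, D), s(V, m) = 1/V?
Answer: -1071391593/164764 ≈ -6502.6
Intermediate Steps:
R(D, S) = -D/5 - S/5 (R(D, S) = (D + S)/(-5) = (D + S)*(-⅕) = -D/5 - S/5)
-3140620*1/(170*R(-32, 18)) + 1848422/19384 = -3140620*1/(170*(-⅕*(-32) - ⅕*18)) + 1848422/19384 = -3140620*1/(170*(32/5 - 18/5)) + 1848422*(1/19384) = -3140620/((14/5)*170) + 924211/9692 = -3140620/476 + 924211/9692 = -3140620*1/476 + 924211/9692 = -112165/17 + 924211/9692 = -1071391593/164764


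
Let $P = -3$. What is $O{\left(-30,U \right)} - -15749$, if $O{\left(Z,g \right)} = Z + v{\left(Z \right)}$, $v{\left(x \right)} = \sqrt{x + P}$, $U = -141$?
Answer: $15719 + i \sqrt{33} \approx 15719.0 + 5.7446 i$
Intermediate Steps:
$v{\left(x \right)} = \sqrt{-3 + x}$ ($v{\left(x \right)} = \sqrt{x - 3} = \sqrt{-3 + x}$)
$O{\left(Z,g \right)} = Z + \sqrt{-3 + Z}$
$O{\left(-30,U \right)} - -15749 = \left(-30 + \sqrt{-3 - 30}\right) - -15749 = \left(-30 + \sqrt{-33}\right) + 15749 = \left(-30 + i \sqrt{33}\right) + 15749 = 15719 + i \sqrt{33}$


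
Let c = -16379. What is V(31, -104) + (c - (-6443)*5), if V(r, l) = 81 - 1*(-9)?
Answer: 15926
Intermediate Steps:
V(r, l) = 90 (V(r, l) = 81 + 9 = 90)
V(31, -104) + (c - (-6443)*5) = 90 + (-16379 - (-6443)*5) = 90 + (-16379 - 1*(-32215)) = 90 + (-16379 + 32215) = 90 + 15836 = 15926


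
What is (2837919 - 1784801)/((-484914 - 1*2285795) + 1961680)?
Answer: -1053118/809029 ≈ -1.3017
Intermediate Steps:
(2837919 - 1784801)/((-484914 - 1*2285795) + 1961680) = 1053118/((-484914 - 2285795) + 1961680) = 1053118/(-2770709 + 1961680) = 1053118/(-809029) = 1053118*(-1/809029) = -1053118/809029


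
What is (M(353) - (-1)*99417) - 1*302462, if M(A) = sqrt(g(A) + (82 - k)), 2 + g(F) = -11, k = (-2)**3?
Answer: -203045 + sqrt(77) ≈ -2.0304e+5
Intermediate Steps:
k = -8
g(F) = -13 (g(F) = -2 - 11 = -13)
M(A) = sqrt(77) (M(A) = sqrt(-13 + (82 - 1*(-8))) = sqrt(-13 + (82 + 8)) = sqrt(-13 + 90) = sqrt(77))
(M(353) - (-1)*99417) - 1*302462 = (sqrt(77) - (-1)*99417) - 1*302462 = (sqrt(77) - 1*(-99417)) - 302462 = (sqrt(77) + 99417) - 302462 = (99417 + sqrt(77)) - 302462 = -203045 + sqrt(77)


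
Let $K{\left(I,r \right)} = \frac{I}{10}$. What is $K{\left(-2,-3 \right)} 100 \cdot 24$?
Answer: $-480$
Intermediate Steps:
$K{\left(I,r \right)} = \frac{I}{10}$ ($K{\left(I,r \right)} = I \frac{1}{10} = \frac{I}{10}$)
$K{\left(-2,-3 \right)} 100 \cdot 24 = \frac{1}{10} \left(-2\right) 100 \cdot 24 = \left(- \frac{1}{5}\right) 100 \cdot 24 = \left(-20\right) 24 = -480$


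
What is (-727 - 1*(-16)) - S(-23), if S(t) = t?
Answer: -688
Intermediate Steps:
(-727 - 1*(-16)) - S(-23) = (-727 - 1*(-16)) - 1*(-23) = (-727 + 16) + 23 = -711 + 23 = -688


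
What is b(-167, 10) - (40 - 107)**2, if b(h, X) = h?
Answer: -4656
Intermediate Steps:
b(-167, 10) - (40 - 107)**2 = -167 - (40 - 107)**2 = -167 - 1*(-67)**2 = -167 - 1*4489 = -167 - 4489 = -4656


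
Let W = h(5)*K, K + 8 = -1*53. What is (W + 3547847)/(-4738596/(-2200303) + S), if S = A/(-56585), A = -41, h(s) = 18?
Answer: 441584952679025995/268223667083 ≈ 1.6463e+6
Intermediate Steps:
K = -61 (K = -8 - 1*53 = -8 - 53 = -61)
W = -1098 (W = 18*(-61) = -1098)
S = 41/56585 (S = -41/(-56585) = -41*(-1/56585) = 41/56585 ≈ 0.00072457)
(W + 3547847)/(-4738596/(-2200303) + S) = (-1098 + 3547847)/(-4738596/(-2200303) + 41/56585) = 3546749/(-4738596*(-1/2200303) + 41/56585) = 3546749/(4738596/2200303 + 41/56585) = 3546749/(268223667083/124504145255) = 3546749*(124504145255/268223667083) = 441584952679025995/268223667083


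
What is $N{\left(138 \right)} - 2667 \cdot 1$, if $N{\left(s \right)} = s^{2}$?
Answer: $16377$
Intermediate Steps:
$N{\left(138 \right)} - 2667 \cdot 1 = 138^{2} - 2667 \cdot 1 = 19044 - 2667 = 16377$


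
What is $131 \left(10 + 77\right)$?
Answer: $11397$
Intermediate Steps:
$131 \left(10 + 77\right) = 131 \cdot 87 = 11397$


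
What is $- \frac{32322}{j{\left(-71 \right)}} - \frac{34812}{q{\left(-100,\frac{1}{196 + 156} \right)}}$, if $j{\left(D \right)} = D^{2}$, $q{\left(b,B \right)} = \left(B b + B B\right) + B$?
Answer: $\frac{21742451103234}{175663727} \approx 1.2377 \cdot 10^{5}$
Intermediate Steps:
$q{\left(b,B \right)} = B + B^{2} + B b$ ($q{\left(b,B \right)} = \left(B b + B^{2}\right) + B = \left(B^{2} + B b\right) + B = B + B^{2} + B b$)
$- \frac{32322}{j{\left(-71 \right)}} - \frac{34812}{q{\left(-100,\frac{1}{196 + 156} \right)}} = - \frac{32322}{\left(-71\right)^{2}} - \frac{34812}{\frac{1}{196 + 156} \left(1 + \frac{1}{196 + 156} - 100\right)} = - \frac{32322}{5041} - \frac{34812}{\frac{1}{352} \left(1 + \frac{1}{352} - 100\right)} = \left(-32322\right) \frac{1}{5041} - \frac{34812}{\frac{1}{352} \left(1 + \frac{1}{352} - 100\right)} = - \frac{32322}{5041} - \frac{34812}{\frac{1}{352} \left(- \frac{34847}{352}\right)} = - \frac{32322}{5041} - \frac{34812}{- \frac{34847}{123904}} = - \frac{32322}{5041} - - \frac{4313346048}{34847} = - \frac{32322}{5041} + \frac{4313346048}{34847} = \frac{21742451103234}{175663727}$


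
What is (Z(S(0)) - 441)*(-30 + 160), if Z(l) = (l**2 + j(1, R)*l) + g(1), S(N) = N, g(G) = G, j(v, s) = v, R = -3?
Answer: -57200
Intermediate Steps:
Z(l) = 1 + l + l**2 (Z(l) = (l**2 + 1*l) + 1 = (l**2 + l) + 1 = (l + l**2) + 1 = 1 + l + l**2)
(Z(S(0)) - 441)*(-30 + 160) = ((1 + 0 + 0**2) - 441)*(-30 + 160) = ((1 + 0 + 0) - 441)*130 = (1 - 441)*130 = -440*130 = -57200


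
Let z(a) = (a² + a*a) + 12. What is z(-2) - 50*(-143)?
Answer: 7170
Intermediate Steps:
z(a) = 12 + 2*a² (z(a) = (a² + a²) + 12 = 2*a² + 12 = 12 + 2*a²)
z(-2) - 50*(-143) = (12 + 2*(-2)²) - 50*(-143) = (12 + 2*4) + 7150 = (12 + 8) + 7150 = 20 + 7150 = 7170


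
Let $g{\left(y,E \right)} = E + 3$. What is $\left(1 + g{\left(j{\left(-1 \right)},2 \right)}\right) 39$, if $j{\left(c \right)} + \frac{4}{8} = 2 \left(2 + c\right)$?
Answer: $234$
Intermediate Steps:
$j{\left(c \right)} = \frac{7}{2} + 2 c$ ($j{\left(c \right)} = - \frac{1}{2} + 2 \left(2 + c\right) = - \frac{1}{2} + \left(4 + 2 c\right) = \frac{7}{2} + 2 c$)
$g{\left(y,E \right)} = 3 + E$
$\left(1 + g{\left(j{\left(-1 \right)},2 \right)}\right) 39 = \left(1 + \left(3 + 2\right)\right) 39 = \left(1 + 5\right) 39 = 6 \cdot 39 = 234$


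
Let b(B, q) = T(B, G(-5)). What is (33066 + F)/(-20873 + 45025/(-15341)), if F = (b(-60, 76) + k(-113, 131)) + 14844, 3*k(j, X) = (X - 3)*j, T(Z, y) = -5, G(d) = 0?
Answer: -1982839591/960773154 ≈ -2.0638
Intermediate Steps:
b(B, q) = -5
k(j, X) = j*(-3 + X)/3 (k(j, X) = ((X - 3)*j)/3 = ((-3 + X)*j)/3 = (j*(-3 + X))/3 = j*(-3 + X)/3)
F = 30053/3 (F = (-5 + (1/3)*(-113)*(-3 + 131)) + 14844 = (-5 + (1/3)*(-113)*128) + 14844 = (-5 - 14464/3) + 14844 = -14479/3 + 14844 = 30053/3 ≈ 10018.)
(33066 + F)/(-20873 + 45025/(-15341)) = (33066 + 30053/3)/(-20873 + 45025/(-15341)) = 129251/(3*(-20873 + 45025*(-1/15341))) = 129251/(3*(-20873 - 45025/15341)) = 129251/(3*(-320257718/15341)) = (129251/3)*(-15341/320257718) = -1982839591/960773154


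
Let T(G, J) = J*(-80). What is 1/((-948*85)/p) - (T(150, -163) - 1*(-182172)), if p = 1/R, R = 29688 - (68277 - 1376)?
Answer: -585367298490479/2998623540 ≈ -1.9521e+5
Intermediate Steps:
T(G, J) = -80*J
R = -37213 (R = 29688 - 1*66901 = 29688 - 66901 = -37213)
p = -1/37213 (p = 1/(-37213) = -1/37213 ≈ -2.6872e-5)
1/((-948*85)/p) - (T(150, -163) - 1*(-182172)) = 1/((-948*85)/(-1/37213)) - (-80*(-163) - 1*(-182172)) = 1/(-80580*(-37213)) - (13040 + 182172) = 1/2998623540 - 1*195212 = 1/2998623540 - 195212 = -585367298490479/2998623540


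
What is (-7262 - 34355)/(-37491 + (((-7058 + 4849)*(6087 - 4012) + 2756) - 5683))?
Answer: 41617/4624093 ≈ 0.0090000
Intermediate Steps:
(-7262 - 34355)/(-37491 + (((-7058 + 4849)*(6087 - 4012) + 2756) - 5683)) = -41617/(-37491 + ((-2209*2075 + 2756) - 5683)) = -41617/(-37491 + ((-4583675 + 2756) - 5683)) = -41617/(-37491 + (-4580919 - 5683)) = -41617/(-37491 - 4586602) = -41617/(-4624093) = -41617*(-1/4624093) = 41617/4624093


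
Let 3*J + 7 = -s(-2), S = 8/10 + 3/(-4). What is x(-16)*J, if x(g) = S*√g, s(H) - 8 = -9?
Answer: -2*I/5 ≈ -0.4*I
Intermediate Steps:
s(H) = -1 (s(H) = 8 - 9 = -1)
S = 1/20 (S = 8*(⅒) + 3*(-¼) = ⅘ - ¾ = 1/20 ≈ 0.050000)
J = -2 (J = -7/3 + (-1*(-1))/3 = -7/3 + (⅓)*1 = -7/3 + ⅓ = -2)
x(g) = √g/20
x(-16)*J = (√(-16)/20)*(-2) = ((4*I)/20)*(-2) = (I/5)*(-2) = -2*I/5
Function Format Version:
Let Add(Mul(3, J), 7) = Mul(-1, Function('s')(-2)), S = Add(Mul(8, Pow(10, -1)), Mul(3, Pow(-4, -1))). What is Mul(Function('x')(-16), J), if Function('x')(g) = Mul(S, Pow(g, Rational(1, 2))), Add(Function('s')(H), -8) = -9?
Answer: Mul(Rational(-2, 5), I) ≈ Mul(-0.40000, I)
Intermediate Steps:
Function('s')(H) = -1 (Function('s')(H) = Add(8, -9) = -1)
S = Rational(1, 20) (S = Add(Mul(8, Rational(1, 10)), Mul(3, Rational(-1, 4))) = Add(Rational(4, 5), Rational(-3, 4)) = Rational(1, 20) ≈ 0.050000)
J = -2 (J = Add(Rational(-7, 3), Mul(Rational(1, 3), Mul(-1, -1))) = Add(Rational(-7, 3), Mul(Rational(1, 3), 1)) = Add(Rational(-7, 3), Rational(1, 3)) = -2)
Function('x')(g) = Mul(Rational(1, 20), Pow(g, Rational(1, 2)))
Mul(Function('x')(-16), J) = Mul(Mul(Rational(1, 20), Pow(-16, Rational(1, 2))), -2) = Mul(Mul(Rational(1, 20), Mul(4, I)), -2) = Mul(Mul(Rational(1, 5), I), -2) = Mul(Rational(-2, 5), I)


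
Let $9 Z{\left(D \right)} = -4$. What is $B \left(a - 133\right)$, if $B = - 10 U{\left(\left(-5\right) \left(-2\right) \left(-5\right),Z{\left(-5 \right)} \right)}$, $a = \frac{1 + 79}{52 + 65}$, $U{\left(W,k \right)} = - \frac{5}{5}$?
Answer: $- \frac{154810}{117} \approx -1323.2$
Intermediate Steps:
$Z{\left(D \right)} = - \frac{4}{9}$ ($Z{\left(D \right)} = \frac{1}{9} \left(-4\right) = - \frac{4}{9}$)
$U{\left(W,k \right)} = -1$ ($U{\left(W,k \right)} = \left(-5\right) \frac{1}{5} = -1$)
$a = \frac{80}{117} \approx 0.68376$
$B = 10$ ($B = \left(-10\right) \left(-1\right) = 10$)
$B \left(a - 133\right) = 10 \left(\frac{80}{117} - 133\right) = 10 \left(- \frac{15481}{117}\right) = - \frac{154810}{117}$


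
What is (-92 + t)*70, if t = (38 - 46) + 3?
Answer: -6790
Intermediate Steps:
t = -5 (t = -8 + 3 = -5)
(-92 + t)*70 = (-92 - 5)*70 = -97*70 = -6790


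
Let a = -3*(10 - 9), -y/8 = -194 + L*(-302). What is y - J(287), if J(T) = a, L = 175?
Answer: 424355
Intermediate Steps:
y = 424352 (y = -8*(-194 + 175*(-302)) = -8*(-194 - 52850) = -8*(-53044) = 424352)
a = -3 (a = -3*1 = -3)
J(T) = -3
y - J(287) = 424352 - 1*(-3) = 424352 + 3 = 424355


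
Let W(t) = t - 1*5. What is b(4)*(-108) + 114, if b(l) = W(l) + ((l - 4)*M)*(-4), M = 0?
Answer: 222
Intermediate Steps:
W(t) = -5 + t (W(t) = t - 5 = -5 + t)
b(l) = -5 + l (b(l) = (-5 + l) + ((l - 4)*0)*(-4) = (-5 + l) + ((-4 + l)*0)*(-4) = (-5 + l) + 0*(-4) = (-5 + l) + 0 = -5 + l)
b(4)*(-108) + 114 = (-5 + 4)*(-108) + 114 = -1*(-108) + 114 = 108 + 114 = 222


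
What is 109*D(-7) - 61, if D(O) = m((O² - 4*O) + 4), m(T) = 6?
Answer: 593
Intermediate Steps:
D(O) = 6
109*D(-7) - 61 = 109*6 - 61 = 654 - 61 = 593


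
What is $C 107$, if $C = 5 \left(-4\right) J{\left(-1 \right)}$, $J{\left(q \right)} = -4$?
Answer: $8560$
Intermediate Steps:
$C = 80$ ($C = 5 \left(-4\right) \left(-4\right) = \left(-20\right) \left(-4\right) = 80$)
$C 107 = 80 \cdot 107 = 8560$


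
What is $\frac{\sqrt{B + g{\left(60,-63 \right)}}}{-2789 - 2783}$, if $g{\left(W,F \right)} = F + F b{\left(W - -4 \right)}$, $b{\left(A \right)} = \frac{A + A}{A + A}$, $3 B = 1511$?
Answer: $- \frac{\sqrt{3399}}{16716} \approx -0.0034877$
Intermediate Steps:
$B = \frac{1511}{3}$ ($B = \frac{1}{3} \cdot 1511 = \frac{1511}{3} \approx 503.67$)
$b{\left(A \right)} = 1$ ($b{\left(A \right)} = \frac{2 A}{2 A} = 2 A \frac{1}{2 A} = 1$)
$g{\left(W,F \right)} = 2 F$ ($g{\left(W,F \right)} = F + F 1 = F + F = 2 F$)
$\frac{\sqrt{B + g{\left(60,-63 \right)}}}{-2789 - 2783} = \frac{\sqrt{\frac{1511}{3} + 2 \left(-63\right)}}{-2789 - 2783} = \frac{\sqrt{\frac{1511}{3} - 126}}{-2789 - 2783} = \frac{\sqrt{\frac{1133}{3}}}{-5572} = \frac{\sqrt{3399}}{3} \left(- \frac{1}{5572}\right) = - \frac{\sqrt{3399}}{16716}$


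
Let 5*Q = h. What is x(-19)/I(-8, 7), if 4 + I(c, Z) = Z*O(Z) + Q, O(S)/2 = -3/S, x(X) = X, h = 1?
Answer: 95/49 ≈ 1.9388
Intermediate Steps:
Q = 1/5 (Q = (1/5)*1 = 1/5 ≈ 0.20000)
O(S) = -6/S (O(S) = 2*(-3/S) = -6/S)
I(c, Z) = -49/5 (I(c, Z) = -4 + (Z*(-6/Z) + 1/5) = -4 + (-6 + 1/5) = -4 - 29/5 = -49/5)
x(-19)/I(-8, 7) = -19/(-49/5) = -19*(-5/49) = 95/49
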